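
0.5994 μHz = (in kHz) 5.994e-10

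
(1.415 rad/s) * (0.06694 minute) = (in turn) 0.9045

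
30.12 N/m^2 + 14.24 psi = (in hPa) 982.1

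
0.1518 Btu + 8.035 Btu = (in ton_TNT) 2.064e-06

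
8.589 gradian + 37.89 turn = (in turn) 37.91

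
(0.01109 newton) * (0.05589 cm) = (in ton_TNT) 1.481e-15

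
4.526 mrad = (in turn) 0.0007203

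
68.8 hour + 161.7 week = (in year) 3.109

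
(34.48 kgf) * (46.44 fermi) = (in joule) 1.57e-11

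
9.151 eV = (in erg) 1.466e-11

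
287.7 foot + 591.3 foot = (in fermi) 2.679e+17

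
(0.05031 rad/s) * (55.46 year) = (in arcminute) 3.025e+11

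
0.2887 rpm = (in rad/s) 0.03023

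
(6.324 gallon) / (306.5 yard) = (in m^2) 8.542e-05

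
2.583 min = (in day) 0.001794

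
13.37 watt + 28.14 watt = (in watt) 41.51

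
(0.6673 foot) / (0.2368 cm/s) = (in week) 0.000142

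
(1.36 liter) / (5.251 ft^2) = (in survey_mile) 1.732e-06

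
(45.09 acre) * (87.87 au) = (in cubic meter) 2.399e+18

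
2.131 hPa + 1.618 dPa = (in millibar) 2.133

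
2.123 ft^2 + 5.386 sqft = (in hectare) 6.976e-05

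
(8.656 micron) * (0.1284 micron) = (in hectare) 1.111e-16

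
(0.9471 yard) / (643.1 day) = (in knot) 3.03e-08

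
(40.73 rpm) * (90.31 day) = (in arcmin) 1.144e+11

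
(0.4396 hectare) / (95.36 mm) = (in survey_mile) 28.64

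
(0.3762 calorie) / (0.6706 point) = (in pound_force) 1496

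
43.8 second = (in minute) 0.73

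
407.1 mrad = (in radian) 0.4071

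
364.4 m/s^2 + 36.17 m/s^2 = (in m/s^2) 400.6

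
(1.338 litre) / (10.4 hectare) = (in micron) 0.01287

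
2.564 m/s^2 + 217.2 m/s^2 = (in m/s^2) 219.8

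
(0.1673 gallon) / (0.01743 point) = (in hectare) 0.0103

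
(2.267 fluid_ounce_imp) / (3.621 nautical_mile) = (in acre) 2.373e-12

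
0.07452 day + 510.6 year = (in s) 1.61e+10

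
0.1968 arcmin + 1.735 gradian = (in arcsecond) 5633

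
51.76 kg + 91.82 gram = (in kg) 51.85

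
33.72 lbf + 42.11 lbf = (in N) 337.3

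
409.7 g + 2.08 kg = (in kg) 2.49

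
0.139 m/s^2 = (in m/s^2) 0.139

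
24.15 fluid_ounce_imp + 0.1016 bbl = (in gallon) 4.448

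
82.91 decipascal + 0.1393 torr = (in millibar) 0.2686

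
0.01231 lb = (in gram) 5.584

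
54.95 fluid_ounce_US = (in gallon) 0.4293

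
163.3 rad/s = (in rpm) 1559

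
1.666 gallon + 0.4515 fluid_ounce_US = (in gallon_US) 1.67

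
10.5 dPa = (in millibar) 0.0105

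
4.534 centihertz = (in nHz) 4.534e+07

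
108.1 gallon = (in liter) 409.2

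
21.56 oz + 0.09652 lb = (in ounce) 23.1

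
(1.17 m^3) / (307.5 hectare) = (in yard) 4.161e-07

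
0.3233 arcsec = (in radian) 1.567e-06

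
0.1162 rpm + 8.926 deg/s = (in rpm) 1.604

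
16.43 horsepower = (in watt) 1.225e+04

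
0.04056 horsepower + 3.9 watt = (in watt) 34.15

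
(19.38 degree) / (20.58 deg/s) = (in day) 1.09e-05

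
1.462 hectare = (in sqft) 1.574e+05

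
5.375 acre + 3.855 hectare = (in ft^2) 6.491e+05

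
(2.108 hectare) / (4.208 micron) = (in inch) 1.972e+11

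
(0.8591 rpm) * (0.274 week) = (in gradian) 9.491e+05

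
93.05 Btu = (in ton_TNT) 2.346e-05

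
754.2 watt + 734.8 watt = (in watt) 1489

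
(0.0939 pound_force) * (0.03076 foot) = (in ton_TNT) 9.36e-13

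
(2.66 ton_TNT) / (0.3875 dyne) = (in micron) 2.872e+21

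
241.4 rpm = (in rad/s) 25.28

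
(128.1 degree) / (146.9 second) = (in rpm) 0.1453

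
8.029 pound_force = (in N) 35.71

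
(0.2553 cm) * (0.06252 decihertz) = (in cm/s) 0.001596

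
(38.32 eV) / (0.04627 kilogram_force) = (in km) 1.353e-20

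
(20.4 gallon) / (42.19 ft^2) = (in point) 55.85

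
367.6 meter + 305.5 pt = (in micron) 3.677e+08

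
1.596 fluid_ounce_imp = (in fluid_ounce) 1.533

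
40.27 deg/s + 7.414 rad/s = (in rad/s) 8.117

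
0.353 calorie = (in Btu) 0.0014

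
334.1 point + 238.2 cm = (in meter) 2.5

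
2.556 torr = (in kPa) 0.3408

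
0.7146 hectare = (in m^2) 7146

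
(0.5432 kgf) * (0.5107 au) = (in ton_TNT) 97.27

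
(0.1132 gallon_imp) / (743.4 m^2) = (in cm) 6.922e-05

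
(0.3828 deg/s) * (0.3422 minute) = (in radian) 0.1372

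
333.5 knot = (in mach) 0.5039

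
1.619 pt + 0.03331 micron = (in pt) 1.619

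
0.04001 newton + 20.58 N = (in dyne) 2.062e+06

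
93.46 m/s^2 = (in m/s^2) 93.46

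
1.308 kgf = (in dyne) 1.283e+06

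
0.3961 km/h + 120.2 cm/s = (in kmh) 4.723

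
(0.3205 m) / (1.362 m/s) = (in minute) 0.003922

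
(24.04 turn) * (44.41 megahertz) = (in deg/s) 3.843e+11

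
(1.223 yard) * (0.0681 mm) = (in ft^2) 0.0008197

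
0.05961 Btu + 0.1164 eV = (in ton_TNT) 1.503e-08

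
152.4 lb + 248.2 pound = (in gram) 1.817e+05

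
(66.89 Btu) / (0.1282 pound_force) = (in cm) 1.238e+07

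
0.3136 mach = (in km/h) 384.4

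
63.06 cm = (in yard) 0.6896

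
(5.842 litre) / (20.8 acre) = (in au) 4.639e-19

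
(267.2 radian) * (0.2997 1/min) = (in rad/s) 1.335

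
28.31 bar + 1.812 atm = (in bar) 30.15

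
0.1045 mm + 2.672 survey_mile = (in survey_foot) 1.411e+04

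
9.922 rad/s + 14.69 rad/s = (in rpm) 235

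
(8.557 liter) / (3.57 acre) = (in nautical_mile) 3.198e-10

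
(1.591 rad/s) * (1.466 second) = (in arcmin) 8018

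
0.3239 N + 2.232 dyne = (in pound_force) 0.07282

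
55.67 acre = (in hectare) 22.53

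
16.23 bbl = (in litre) 2580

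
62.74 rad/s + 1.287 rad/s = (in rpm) 611.4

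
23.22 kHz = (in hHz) 232.2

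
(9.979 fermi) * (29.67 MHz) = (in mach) 8.695e-10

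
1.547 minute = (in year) 2.943e-06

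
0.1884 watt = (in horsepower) 0.0002526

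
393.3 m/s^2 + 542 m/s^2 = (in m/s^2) 935.3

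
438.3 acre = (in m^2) 1.774e+06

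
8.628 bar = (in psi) 125.1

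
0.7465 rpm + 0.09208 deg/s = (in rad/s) 0.07978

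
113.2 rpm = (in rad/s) 11.85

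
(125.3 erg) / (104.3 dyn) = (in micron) 1.201e+04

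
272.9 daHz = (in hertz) 2729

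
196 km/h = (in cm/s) 5444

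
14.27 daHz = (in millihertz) 1.427e+05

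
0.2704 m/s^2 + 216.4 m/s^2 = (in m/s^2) 216.7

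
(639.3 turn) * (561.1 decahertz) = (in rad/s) 2.254e+07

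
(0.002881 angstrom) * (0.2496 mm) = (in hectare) 7.191e-21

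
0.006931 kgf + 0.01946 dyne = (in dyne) 6797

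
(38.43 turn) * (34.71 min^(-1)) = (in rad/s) 139.7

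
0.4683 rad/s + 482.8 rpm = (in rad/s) 51.03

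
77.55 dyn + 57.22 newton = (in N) 57.22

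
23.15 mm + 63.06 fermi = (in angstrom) 2.315e+08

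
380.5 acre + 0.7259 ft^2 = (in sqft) 1.657e+07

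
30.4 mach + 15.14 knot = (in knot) 2.014e+04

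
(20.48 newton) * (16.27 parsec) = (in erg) 1.028e+26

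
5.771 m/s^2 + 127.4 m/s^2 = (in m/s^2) 133.2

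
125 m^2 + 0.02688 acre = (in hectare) 0.02338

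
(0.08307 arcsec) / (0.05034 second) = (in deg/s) 0.0004584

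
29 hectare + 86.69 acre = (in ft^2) 6.898e+06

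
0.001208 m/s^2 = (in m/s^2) 0.001208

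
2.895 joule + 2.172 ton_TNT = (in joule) 9.088e+09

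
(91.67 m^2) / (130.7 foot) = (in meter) 2.301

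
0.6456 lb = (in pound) 0.6456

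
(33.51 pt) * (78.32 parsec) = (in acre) 7.06e+12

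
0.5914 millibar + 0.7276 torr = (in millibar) 1.561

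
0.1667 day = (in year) 0.0004567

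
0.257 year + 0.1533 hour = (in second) 8.105e+06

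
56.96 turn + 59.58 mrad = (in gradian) 2.279e+04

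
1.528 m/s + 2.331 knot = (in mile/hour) 6.101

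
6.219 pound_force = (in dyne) 2.766e+06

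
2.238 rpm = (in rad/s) 0.2344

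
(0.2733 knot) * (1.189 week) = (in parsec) 3.277e-12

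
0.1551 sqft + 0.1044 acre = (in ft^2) 4548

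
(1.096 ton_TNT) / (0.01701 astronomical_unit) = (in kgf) 0.1838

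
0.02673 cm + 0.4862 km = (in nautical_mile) 0.2625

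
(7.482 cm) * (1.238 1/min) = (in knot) 0.003001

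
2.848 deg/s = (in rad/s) 0.04971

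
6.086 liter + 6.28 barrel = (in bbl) 6.318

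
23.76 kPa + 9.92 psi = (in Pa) 9.216e+04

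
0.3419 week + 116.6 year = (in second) 3.677e+09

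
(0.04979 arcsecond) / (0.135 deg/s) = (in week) 1.694e-10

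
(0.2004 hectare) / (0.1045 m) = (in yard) 2.097e+04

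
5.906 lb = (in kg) 2.679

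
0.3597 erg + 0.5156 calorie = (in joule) 2.157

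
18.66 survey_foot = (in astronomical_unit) 3.802e-11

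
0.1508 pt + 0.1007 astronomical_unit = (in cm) 1.506e+12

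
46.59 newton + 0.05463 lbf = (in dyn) 4.683e+06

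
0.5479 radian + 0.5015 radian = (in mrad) 1049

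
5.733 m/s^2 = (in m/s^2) 5.733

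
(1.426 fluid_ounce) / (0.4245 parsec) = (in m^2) 3.22e-21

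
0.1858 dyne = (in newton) 1.858e-06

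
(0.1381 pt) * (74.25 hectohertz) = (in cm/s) 36.17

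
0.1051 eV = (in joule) 1.684e-20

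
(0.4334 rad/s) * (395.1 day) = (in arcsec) 3.052e+12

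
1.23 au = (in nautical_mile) 9.935e+07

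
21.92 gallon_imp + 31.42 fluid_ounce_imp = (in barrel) 0.6324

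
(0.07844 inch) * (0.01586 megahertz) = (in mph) 70.69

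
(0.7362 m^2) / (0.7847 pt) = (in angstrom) 2.659e+13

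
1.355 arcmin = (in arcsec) 81.3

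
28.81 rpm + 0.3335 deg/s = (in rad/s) 3.023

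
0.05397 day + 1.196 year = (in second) 3.772e+07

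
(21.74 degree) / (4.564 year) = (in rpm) 2.517e-08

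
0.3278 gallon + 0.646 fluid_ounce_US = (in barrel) 0.007925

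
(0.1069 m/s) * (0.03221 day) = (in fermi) 2.975e+17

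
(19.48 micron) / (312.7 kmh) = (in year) 7.111e-15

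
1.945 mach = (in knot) 1287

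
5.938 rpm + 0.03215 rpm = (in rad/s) 0.6252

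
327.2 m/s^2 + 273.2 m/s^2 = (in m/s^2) 600.4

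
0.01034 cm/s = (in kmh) 0.0003722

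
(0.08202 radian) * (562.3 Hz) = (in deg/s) 2642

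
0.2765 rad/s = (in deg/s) 15.84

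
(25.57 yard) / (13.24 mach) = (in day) 6.003e-08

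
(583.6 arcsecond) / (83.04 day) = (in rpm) 3.766e-09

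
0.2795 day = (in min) 402.5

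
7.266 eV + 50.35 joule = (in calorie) 12.03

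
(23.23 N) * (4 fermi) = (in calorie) 2.221e-14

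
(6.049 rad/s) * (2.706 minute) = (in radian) 982.1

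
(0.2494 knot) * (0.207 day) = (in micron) 2.295e+09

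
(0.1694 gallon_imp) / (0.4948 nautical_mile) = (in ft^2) 9.046e-06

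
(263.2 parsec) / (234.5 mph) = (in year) 2.457e+09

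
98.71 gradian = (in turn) 0.2468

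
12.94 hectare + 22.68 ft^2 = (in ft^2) 1.393e+06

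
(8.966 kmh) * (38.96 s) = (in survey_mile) 0.06029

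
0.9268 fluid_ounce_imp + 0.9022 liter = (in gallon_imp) 0.2042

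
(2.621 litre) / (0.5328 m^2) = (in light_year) 5.2e-19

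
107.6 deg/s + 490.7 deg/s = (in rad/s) 10.44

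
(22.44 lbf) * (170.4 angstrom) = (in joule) 1.701e-06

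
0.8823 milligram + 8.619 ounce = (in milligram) 2.443e+05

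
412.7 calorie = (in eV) 1.078e+22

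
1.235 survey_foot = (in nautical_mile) 0.0002033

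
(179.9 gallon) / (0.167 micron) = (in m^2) 4.078e+06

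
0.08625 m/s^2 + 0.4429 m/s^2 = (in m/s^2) 0.5292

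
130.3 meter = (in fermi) 1.303e+17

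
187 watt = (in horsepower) 0.2508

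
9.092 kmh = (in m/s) 2.526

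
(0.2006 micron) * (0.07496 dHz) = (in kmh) 5.413e-09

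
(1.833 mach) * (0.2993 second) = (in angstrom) 1.868e+12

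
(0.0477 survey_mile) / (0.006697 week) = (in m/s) 0.01895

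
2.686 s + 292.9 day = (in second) 2.531e+07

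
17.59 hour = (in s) 6.332e+04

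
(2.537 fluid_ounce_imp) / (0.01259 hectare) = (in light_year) 6.052e-23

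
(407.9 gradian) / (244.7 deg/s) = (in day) 1.736e-05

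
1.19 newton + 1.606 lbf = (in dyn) 8.334e+05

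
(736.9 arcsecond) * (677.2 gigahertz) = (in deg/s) 1.386e+11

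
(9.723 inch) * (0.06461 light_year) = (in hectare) 1.51e+10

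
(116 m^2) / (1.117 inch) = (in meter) 4089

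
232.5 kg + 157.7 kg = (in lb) 860.2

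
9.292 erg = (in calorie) 2.221e-07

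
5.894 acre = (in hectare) 2.385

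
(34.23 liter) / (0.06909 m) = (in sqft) 5.333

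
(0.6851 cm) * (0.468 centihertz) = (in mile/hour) 7.172e-05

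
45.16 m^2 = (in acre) 0.01116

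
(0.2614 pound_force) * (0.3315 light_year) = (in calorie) 8.716e+14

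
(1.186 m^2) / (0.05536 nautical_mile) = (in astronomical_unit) 7.733e-14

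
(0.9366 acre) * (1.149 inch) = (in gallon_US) 2.922e+04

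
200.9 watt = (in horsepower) 0.2694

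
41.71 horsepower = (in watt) 3.11e+04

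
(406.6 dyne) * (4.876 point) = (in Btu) 6.629e-09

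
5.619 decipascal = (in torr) 0.004215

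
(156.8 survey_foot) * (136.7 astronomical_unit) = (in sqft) 1.052e+16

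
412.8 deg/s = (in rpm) 68.8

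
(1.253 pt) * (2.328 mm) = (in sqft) 1.108e-05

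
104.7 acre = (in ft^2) 4.561e+06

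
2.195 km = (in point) 6.222e+06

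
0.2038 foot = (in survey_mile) 3.86e-05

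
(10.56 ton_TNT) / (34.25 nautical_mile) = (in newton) 6.966e+05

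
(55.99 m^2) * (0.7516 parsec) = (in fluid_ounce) 4.391e+22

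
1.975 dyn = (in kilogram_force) 2.014e-06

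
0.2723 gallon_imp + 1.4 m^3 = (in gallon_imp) 308.2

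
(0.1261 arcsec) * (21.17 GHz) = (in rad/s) 1.294e+04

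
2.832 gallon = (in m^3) 0.01072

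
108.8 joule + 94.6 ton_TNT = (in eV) 2.47e+30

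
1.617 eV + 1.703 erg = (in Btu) 1.614e-10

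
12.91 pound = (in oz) 206.6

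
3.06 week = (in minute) 3.084e+04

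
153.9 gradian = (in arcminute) 8311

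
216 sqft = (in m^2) 20.07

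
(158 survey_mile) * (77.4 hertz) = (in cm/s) 1.968e+09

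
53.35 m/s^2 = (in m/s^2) 53.35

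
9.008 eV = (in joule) 1.443e-18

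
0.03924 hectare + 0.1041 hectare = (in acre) 0.3542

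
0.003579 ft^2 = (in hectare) 3.325e-08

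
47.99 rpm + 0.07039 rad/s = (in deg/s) 292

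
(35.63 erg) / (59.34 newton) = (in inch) 2.364e-06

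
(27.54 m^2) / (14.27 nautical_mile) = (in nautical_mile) 5.627e-07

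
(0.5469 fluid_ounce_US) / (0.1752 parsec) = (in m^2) 2.992e-21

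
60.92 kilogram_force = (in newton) 597.4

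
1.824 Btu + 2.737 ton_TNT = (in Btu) 1.085e+07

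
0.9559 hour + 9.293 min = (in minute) 66.65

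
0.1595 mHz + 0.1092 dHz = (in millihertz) 11.08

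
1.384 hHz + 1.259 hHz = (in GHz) 2.643e-07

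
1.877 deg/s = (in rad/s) 0.03276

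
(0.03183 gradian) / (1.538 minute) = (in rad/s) 5.418e-06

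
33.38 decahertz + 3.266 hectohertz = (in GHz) 6.604e-07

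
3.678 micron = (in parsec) 1.192e-22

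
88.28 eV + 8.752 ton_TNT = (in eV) 2.286e+29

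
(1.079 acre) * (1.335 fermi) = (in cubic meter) 5.829e-12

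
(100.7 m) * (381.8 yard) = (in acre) 8.687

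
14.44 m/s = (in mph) 32.3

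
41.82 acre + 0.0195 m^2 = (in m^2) 1.692e+05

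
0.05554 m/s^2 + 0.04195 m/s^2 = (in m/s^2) 0.09749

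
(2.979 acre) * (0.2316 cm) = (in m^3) 27.92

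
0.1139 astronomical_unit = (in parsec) 5.522e-07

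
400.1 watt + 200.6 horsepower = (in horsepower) 201.1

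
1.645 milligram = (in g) 0.001645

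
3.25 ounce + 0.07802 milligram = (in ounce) 3.25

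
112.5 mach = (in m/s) 3.831e+04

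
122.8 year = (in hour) 1.076e+06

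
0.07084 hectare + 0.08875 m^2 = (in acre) 0.1751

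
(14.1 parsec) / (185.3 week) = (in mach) 1.14e+07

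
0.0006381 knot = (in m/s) 0.0003283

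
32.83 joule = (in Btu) 0.03112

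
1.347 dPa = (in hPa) 0.001347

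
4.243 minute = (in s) 254.6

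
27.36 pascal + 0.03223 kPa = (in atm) 0.0005881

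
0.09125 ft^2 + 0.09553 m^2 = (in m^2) 0.104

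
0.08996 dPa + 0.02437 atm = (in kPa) 2.469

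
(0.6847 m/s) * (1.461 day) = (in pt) 2.45e+08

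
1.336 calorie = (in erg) 5.59e+07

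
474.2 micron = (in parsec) 1.537e-20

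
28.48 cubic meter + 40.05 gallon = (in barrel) 180.1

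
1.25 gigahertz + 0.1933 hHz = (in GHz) 1.25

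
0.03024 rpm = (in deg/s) 0.1814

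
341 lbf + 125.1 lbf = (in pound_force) 466.1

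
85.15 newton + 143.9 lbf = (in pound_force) 163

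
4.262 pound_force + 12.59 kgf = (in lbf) 32.02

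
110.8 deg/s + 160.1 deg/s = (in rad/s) 4.728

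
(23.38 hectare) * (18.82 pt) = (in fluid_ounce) 5.249e+07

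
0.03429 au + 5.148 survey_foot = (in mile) 3.187e+06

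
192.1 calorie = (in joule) 803.7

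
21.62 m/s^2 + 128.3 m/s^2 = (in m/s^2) 149.9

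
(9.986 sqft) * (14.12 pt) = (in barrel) 0.02907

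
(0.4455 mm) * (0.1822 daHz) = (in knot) 0.001578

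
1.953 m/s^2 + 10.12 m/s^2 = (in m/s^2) 12.07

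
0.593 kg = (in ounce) 20.92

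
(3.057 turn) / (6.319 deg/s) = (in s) 174.2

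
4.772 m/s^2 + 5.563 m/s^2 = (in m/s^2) 10.34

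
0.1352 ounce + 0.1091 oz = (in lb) 0.01527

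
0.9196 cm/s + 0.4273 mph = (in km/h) 0.7208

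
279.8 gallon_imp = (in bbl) 8.001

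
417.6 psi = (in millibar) 2.879e+04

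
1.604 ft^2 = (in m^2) 0.149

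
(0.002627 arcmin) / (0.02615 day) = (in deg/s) 1.938e-08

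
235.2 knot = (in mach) 0.3554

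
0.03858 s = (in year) 1.223e-09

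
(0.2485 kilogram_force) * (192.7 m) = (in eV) 2.931e+21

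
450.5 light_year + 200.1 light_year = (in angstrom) 6.155e+28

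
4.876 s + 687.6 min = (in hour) 11.46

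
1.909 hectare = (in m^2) 1.909e+04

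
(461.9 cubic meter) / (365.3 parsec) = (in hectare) 4.098e-21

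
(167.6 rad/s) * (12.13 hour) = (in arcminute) 2.516e+10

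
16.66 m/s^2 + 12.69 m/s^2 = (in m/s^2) 29.35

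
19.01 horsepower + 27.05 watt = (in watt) 1.42e+04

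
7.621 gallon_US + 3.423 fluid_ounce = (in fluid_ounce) 978.9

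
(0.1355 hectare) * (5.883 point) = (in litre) 2812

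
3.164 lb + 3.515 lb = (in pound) 6.679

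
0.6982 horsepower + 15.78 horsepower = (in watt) 1.229e+04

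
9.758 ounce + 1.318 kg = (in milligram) 1.595e+06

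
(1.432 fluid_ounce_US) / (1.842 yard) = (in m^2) 2.514e-05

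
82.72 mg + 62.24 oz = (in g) 1765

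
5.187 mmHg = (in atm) 0.006825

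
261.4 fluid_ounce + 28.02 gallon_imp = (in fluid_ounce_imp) 4755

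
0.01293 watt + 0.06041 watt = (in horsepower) 9.835e-05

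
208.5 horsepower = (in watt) 1.555e+05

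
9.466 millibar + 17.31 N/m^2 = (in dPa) 9639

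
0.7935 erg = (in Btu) 7.521e-11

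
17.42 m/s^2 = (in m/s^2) 17.42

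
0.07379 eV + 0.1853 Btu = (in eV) 1.22e+21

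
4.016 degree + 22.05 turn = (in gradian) 8824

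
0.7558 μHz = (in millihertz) 0.0007558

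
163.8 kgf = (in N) 1606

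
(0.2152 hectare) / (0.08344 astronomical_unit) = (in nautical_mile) 9.309e-11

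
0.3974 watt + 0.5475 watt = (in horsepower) 0.001267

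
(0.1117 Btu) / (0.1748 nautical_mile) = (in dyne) 3.64e+04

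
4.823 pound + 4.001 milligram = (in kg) 2.188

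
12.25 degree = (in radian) 0.2138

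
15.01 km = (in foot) 4.925e+04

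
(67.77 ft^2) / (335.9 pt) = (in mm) 5.313e+04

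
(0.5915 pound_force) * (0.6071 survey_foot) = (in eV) 3.039e+18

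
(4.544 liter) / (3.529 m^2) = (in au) 8.607e-15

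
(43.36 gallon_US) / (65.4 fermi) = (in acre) 6.202e+08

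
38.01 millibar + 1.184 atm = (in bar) 1.238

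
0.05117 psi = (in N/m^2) 352.8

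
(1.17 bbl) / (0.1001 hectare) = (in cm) 0.01858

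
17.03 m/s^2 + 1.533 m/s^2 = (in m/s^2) 18.56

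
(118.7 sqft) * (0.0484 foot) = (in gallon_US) 42.98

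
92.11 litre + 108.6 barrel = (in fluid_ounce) 5.869e+05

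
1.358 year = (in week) 70.81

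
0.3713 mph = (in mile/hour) 0.3713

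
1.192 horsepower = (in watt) 888.9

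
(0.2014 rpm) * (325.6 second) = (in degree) 393.5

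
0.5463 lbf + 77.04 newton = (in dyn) 7.947e+06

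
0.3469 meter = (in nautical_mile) 0.0001873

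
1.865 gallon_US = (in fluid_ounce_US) 238.7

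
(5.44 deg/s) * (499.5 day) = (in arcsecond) 8.452e+11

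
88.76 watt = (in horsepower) 0.119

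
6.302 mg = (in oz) 0.0002223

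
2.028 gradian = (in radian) 0.03186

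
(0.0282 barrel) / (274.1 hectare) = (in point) 4.637e-06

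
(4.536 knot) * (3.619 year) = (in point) 7.549e+11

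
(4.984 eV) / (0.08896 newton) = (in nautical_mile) 4.847e-21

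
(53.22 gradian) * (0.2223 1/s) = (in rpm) 1.775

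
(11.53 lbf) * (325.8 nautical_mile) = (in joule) 3.095e+07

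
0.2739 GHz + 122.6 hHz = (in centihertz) 2.739e+10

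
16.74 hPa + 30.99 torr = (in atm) 0.0573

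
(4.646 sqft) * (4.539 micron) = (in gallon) 0.0005176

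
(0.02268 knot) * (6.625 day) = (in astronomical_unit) 4.464e-08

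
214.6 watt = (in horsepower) 0.2878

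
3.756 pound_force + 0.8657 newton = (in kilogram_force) 1.792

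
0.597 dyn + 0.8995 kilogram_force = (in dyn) 8.821e+05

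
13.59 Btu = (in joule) 1.434e+04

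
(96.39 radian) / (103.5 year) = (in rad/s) 2.953e-08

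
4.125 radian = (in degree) 236.3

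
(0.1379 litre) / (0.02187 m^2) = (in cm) 0.6305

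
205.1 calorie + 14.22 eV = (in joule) 858.1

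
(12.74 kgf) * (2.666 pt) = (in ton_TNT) 2.808e-11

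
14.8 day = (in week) 2.114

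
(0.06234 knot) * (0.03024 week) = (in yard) 641.4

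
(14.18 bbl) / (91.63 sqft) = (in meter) 0.2648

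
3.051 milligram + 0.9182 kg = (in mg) 9.182e+05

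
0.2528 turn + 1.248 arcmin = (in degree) 91.03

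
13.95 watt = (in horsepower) 0.01871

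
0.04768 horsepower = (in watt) 35.55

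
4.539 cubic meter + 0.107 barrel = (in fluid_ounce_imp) 1.603e+05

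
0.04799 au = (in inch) 2.826e+11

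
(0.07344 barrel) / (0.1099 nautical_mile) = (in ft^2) 0.0006175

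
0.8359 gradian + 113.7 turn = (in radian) 714.4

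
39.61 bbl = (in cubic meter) 6.297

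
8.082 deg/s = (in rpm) 1.347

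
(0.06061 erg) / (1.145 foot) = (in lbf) 3.904e-09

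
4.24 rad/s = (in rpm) 40.49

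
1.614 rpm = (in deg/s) 9.684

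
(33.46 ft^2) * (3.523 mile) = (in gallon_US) 4.656e+06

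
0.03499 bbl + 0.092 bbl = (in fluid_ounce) 682.7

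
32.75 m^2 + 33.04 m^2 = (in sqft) 708.2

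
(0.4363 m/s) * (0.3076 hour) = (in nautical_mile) 0.2609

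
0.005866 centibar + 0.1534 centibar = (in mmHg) 1.195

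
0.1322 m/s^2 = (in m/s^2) 0.1322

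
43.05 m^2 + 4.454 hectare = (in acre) 11.02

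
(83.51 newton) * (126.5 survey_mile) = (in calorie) 4.063e+06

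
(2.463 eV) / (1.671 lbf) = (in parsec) 1.721e-36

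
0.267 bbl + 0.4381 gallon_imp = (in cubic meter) 0.04444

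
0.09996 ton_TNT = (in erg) 4.182e+15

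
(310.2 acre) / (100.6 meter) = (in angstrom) 1.248e+14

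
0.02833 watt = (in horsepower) 3.799e-05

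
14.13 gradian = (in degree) 12.72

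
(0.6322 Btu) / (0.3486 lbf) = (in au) 2.875e-09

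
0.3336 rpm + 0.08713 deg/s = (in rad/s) 0.03646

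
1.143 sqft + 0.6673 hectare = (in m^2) 6673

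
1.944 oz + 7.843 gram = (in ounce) 2.221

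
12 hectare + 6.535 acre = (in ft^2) 1.576e+06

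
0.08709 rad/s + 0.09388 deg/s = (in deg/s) 5.084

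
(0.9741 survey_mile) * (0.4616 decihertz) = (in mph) 161.9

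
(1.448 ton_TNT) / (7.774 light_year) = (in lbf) 1.852e-08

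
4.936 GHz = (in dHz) 4.936e+10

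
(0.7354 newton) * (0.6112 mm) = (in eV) 2.805e+15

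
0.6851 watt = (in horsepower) 0.0009187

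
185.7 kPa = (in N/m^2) 1.857e+05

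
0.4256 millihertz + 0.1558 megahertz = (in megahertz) 0.1558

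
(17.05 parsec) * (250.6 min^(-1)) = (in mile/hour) 4.915e+18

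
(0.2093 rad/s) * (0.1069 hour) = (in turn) 12.82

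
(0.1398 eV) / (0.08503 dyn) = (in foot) 8.642e-14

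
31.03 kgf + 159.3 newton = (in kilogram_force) 47.27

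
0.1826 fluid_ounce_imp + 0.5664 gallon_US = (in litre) 2.149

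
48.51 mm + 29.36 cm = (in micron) 3.421e+05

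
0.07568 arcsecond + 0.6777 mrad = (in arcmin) 2.331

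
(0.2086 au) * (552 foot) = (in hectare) 5.25e+08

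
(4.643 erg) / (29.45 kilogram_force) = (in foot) 5.274e-09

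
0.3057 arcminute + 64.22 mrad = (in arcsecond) 1.326e+04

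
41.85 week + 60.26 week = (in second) 6.176e+07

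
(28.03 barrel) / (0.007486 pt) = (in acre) 417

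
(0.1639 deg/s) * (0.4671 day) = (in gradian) 7350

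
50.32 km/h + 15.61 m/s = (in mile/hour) 66.19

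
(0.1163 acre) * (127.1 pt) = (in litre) 2.11e+04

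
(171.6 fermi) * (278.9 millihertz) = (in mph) 1.071e-13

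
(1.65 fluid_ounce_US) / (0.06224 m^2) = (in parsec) 2.541e-20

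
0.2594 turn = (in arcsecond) 3.362e+05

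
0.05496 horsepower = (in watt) 40.98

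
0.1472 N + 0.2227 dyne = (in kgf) 0.01501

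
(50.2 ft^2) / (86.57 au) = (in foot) 1.181e-12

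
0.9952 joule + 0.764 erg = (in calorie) 0.2379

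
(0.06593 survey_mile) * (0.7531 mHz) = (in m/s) 0.07991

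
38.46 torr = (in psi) 0.7437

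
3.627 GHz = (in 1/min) 2.176e+11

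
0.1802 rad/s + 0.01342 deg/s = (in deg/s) 10.34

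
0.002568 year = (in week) 0.1339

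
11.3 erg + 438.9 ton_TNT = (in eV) 1.146e+31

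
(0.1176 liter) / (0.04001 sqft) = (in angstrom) 3.164e+08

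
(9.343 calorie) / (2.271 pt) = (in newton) 4.879e+04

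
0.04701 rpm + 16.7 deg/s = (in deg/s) 16.98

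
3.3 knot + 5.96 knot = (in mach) 0.01399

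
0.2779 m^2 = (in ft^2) 2.991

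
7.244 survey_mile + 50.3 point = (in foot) 3.825e+04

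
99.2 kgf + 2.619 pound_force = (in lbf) 221.3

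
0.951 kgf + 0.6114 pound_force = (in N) 12.05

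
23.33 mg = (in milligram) 23.33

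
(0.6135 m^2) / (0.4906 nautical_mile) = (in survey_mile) 4.196e-07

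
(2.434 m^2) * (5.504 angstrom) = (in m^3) 1.34e-09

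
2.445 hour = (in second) 8802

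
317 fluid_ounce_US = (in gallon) 2.477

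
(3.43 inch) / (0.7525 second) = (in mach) 0.00034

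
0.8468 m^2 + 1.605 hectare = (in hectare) 1.605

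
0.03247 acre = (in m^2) 131.4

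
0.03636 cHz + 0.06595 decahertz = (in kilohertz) 0.0006599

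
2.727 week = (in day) 19.09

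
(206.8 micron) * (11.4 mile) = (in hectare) 0.0003794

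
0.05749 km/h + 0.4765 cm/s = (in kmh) 0.07464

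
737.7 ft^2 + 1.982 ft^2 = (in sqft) 739.7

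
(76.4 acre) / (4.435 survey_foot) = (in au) 1.529e-06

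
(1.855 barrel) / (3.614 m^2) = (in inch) 3.213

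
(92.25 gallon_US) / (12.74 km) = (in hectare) 2.741e-09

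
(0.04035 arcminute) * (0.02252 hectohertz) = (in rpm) 0.0002524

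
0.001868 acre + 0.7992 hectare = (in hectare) 0.8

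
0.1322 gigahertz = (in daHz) 1.322e+07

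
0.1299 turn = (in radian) 0.8162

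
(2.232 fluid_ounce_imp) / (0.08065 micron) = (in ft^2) 8464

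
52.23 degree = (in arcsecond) 1.88e+05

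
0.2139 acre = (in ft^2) 9317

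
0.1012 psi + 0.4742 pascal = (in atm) 0.006891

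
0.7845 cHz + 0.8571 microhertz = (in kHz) 7.846e-06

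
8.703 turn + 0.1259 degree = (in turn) 8.703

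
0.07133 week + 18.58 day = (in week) 2.726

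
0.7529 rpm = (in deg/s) 4.517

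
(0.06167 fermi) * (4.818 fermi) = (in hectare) 2.971e-35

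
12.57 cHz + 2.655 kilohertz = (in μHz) 2.655e+09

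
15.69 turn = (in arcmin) 3.389e+05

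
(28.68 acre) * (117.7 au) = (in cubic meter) 2.044e+18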